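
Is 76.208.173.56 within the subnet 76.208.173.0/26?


Subnet network: 76.208.173.0
Test IP AND mask: 76.208.173.0
Yes, 76.208.173.56 is in 76.208.173.0/26


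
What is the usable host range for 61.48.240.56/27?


Network: 61.48.240.32
Broadcast: 61.48.240.63
First usable = network + 1
Last usable = broadcast - 1
Range: 61.48.240.33 to 61.48.240.62


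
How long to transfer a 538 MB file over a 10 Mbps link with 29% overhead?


Effective throughput = 10 * (1 - 29/100) = 7.1 Mbps
File size in Mb = 538 * 8 = 4304 Mb
Time = 4304 / 7.1
Time = 606.1972 seconds


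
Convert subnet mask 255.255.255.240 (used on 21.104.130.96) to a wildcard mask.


Subnet mask: 255.255.255.240
Wildcard = 255.255.255.255 - subnet mask
255 - 255 = 0
255 - 255 = 0
255 - 255 = 0
255 - 240 = 15
Wildcard: 0.0.0.15


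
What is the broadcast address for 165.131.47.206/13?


Network: 165.128.0.0/13
Host bits = 19
Set all host bits to 1:
Broadcast: 165.135.255.255


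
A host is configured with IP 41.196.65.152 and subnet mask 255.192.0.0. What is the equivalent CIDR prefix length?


Binary: 11111111.11000000.00000000.00000000
Count leading 1s
Prefix: /10


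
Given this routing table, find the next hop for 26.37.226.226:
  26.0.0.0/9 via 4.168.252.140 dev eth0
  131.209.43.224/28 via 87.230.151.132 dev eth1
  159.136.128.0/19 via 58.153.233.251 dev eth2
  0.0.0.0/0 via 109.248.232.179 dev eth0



Longest prefix match for 26.37.226.226:
  /9 26.0.0.0: MATCH
  /28 131.209.43.224: no
  /19 159.136.128.0: no
  /0 0.0.0.0: MATCH
Selected: next-hop 4.168.252.140 via eth0 (matched /9)


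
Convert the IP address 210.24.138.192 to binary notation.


210 = 11010010
24 = 00011000
138 = 10001010
192 = 11000000
Binary: 11010010.00011000.10001010.11000000


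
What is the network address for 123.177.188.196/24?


IP:   01111011.10110001.10111100.11000100
Mask: 11111111.11111111.11111111.00000000
AND operation:
Net:  01111011.10110001.10111100.00000000
Network: 123.177.188.0/24


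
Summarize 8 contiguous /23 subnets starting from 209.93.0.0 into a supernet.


Original prefix: /23
Number of subnets: 8 = 2^3
New prefix = 23 - 3 = 20
Supernet: 209.93.0.0/20


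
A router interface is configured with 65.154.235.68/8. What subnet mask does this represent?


/8 means 8 network bits, 24 host bits
Binary: 11111111000000000000000000000000
Mask: 255.0.0.0


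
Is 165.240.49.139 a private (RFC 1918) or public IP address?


RFC 1918 private ranges:
  10.0.0.0/8 (10.0.0.0 - 10.255.255.255)
  172.16.0.0/12 (172.16.0.0 - 172.31.255.255)
  192.168.0.0/16 (192.168.0.0 - 192.168.255.255)
Public (not in any RFC 1918 range)


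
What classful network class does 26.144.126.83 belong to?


First octet: 26
Binary: 00011010
0xxxxxxx -> Class A (1-126)
Class A, default mask 255.0.0.0 (/8)


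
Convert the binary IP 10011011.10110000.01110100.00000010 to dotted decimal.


10011011 = 155
10110000 = 176
01110100 = 116
00000010 = 2
IP: 155.176.116.2


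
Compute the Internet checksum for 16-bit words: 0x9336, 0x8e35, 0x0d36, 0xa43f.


Sum all words (with carry folding):
+ 0x9336 = 0x9336
+ 0x8e35 = 0x216c
+ 0x0d36 = 0x2ea2
+ 0xa43f = 0xd2e1
One's complement: ~0xd2e1
Checksum = 0x2d1e


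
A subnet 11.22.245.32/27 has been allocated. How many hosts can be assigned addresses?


Host bits = 32 - 27 = 5
Total addresses = 2^5 = 32
Usable = total - 2 (network and broadcast)
Usable hosts: 30


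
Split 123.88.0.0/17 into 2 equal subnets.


New prefix = 17 + 1 = 18
Each subnet has 16384 addresses
  123.88.0.0/18
  123.88.64.0/18
Subnets: 123.88.0.0/18, 123.88.64.0/18


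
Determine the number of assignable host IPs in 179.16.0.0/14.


Host bits = 32 - 14 = 18
Total addresses = 2^18 = 262144
Usable = total - 2 (network and broadcast)
Usable hosts: 262142


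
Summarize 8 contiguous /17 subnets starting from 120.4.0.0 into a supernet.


Original prefix: /17
Number of subnets: 8 = 2^3
New prefix = 17 - 3 = 14
Supernet: 120.4.0.0/14


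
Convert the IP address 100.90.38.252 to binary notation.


100 = 01100100
90 = 01011010
38 = 00100110
252 = 11111100
Binary: 01100100.01011010.00100110.11111100


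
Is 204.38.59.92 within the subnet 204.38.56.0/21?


Subnet network: 204.38.56.0
Test IP AND mask: 204.38.56.0
Yes, 204.38.59.92 is in 204.38.56.0/21


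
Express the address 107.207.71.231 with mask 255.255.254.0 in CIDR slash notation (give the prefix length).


Binary: 11111111.11111111.11111110.00000000
Count leading 1s
Prefix: /23


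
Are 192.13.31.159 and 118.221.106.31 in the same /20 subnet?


Mask: 255.255.240.0
192.13.31.159 AND mask = 192.13.16.0
118.221.106.31 AND mask = 118.221.96.0
No, different subnets (192.13.16.0 vs 118.221.96.0)


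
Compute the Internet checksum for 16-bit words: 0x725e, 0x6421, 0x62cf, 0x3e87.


Sum all words (with carry folding):
+ 0x725e = 0x725e
+ 0x6421 = 0xd67f
+ 0x62cf = 0x394f
+ 0x3e87 = 0x77d6
One's complement: ~0x77d6
Checksum = 0x8829


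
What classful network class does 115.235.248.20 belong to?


First octet: 115
Binary: 01110011
0xxxxxxx -> Class A (1-126)
Class A, default mask 255.0.0.0 (/8)


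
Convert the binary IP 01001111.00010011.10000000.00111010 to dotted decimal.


01001111 = 79
00010011 = 19
10000000 = 128
00111010 = 58
IP: 79.19.128.58


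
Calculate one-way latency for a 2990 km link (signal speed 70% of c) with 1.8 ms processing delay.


Speed = 0.7 * 3e5 km/s = 210000 km/s
Propagation delay = 2990 / 210000 = 0.0142 s = 14.2381 ms
Processing delay = 1.8 ms
Total one-way latency = 16.0381 ms


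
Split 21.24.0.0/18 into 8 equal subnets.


New prefix = 18 + 3 = 21
Each subnet has 2048 addresses
  21.24.0.0/21
  21.24.8.0/21
  21.24.16.0/21
  21.24.24.0/21
  21.24.32.0/21
  21.24.40.0/21
  21.24.48.0/21
  21.24.56.0/21
Subnets: 21.24.0.0/21, 21.24.8.0/21, 21.24.16.0/21, 21.24.24.0/21, 21.24.32.0/21, 21.24.40.0/21, 21.24.48.0/21, 21.24.56.0/21


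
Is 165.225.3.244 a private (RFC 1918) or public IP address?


RFC 1918 private ranges:
  10.0.0.0/8 (10.0.0.0 - 10.255.255.255)
  172.16.0.0/12 (172.16.0.0 - 172.31.255.255)
  192.168.0.0/16 (192.168.0.0 - 192.168.255.255)
Public (not in any RFC 1918 range)


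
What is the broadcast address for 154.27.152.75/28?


Network: 154.27.152.64/28
Host bits = 4
Set all host bits to 1:
Broadcast: 154.27.152.79


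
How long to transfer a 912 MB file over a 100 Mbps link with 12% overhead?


Effective throughput = 100 * (1 - 12/100) = 88 Mbps
File size in Mb = 912 * 8 = 7296 Mb
Time = 7296 / 88
Time = 82.9091 seconds


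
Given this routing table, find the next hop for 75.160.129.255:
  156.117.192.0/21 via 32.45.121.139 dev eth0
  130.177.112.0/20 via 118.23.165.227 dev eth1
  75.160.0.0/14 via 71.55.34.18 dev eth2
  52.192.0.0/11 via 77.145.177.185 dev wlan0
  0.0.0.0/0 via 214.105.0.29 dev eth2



Longest prefix match for 75.160.129.255:
  /21 156.117.192.0: no
  /20 130.177.112.0: no
  /14 75.160.0.0: MATCH
  /11 52.192.0.0: no
  /0 0.0.0.0: MATCH
Selected: next-hop 71.55.34.18 via eth2 (matched /14)


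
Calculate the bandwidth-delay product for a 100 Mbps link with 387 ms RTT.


BDP = bandwidth * RTT
= 100 Mbps * 387 ms
= 100 * 1e6 * 387 / 1000 bits
= 38700000 bits
= 4837500 bytes
= 4724.1211 KB
BDP = 38700000 bits (4837500 bytes)


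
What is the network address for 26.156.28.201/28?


IP:   00011010.10011100.00011100.11001001
Mask: 11111111.11111111.11111111.11110000
AND operation:
Net:  00011010.10011100.00011100.11000000
Network: 26.156.28.192/28


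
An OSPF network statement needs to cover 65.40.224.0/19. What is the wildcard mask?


Subnet mask: 255.255.224.0
Wildcard = 255.255.255.255 - subnet mask
255 - 255 = 0
255 - 255 = 0
255 - 224 = 31
255 - 0 = 255
Wildcard: 0.0.31.255


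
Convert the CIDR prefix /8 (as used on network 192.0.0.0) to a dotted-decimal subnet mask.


/8 means 8 network bits, 24 host bits
Binary: 11111111000000000000000000000000
Mask: 255.0.0.0


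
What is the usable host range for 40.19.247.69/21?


Network: 40.19.240.0
Broadcast: 40.19.247.255
First usable = network + 1
Last usable = broadcast - 1
Range: 40.19.240.1 to 40.19.247.254


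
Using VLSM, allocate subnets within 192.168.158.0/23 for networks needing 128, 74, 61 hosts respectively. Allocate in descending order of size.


128 hosts -> /24 (254 usable): 192.168.158.0/24
74 hosts -> /25 (126 usable): 192.168.159.0/25
61 hosts -> /26 (62 usable): 192.168.159.128/26
Allocation: 192.168.158.0/24 (128 hosts, 254 usable); 192.168.159.0/25 (74 hosts, 126 usable); 192.168.159.128/26 (61 hosts, 62 usable)


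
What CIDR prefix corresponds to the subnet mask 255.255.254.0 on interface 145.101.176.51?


Binary: 11111111.11111111.11111110.00000000
Count leading 1s
Prefix: /23


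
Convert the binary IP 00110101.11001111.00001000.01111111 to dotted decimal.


00110101 = 53
11001111 = 207
00001000 = 8
01111111 = 127
IP: 53.207.8.127


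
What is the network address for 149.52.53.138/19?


IP:   10010101.00110100.00110101.10001010
Mask: 11111111.11111111.11100000.00000000
AND operation:
Net:  10010101.00110100.00100000.00000000
Network: 149.52.32.0/19


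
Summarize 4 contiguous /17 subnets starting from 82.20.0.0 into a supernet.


Original prefix: /17
Number of subnets: 4 = 2^2
New prefix = 17 - 2 = 15
Supernet: 82.20.0.0/15


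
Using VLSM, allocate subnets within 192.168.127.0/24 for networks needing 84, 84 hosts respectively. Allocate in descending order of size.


84 hosts -> /25 (126 usable): 192.168.127.0/25
84 hosts -> /25 (126 usable): 192.168.127.128/25
Allocation: 192.168.127.0/25 (84 hosts, 126 usable); 192.168.127.128/25 (84 hosts, 126 usable)


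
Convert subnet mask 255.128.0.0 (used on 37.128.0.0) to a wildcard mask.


Subnet mask: 255.128.0.0
Wildcard = 255.255.255.255 - subnet mask
255 - 255 = 0
255 - 128 = 127
255 - 0 = 255
255 - 0 = 255
Wildcard: 0.127.255.255


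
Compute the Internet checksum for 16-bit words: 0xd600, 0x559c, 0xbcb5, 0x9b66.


Sum all words (with carry folding):
+ 0xd600 = 0xd600
+ 0x559c = 0x2b9d
+ 0xbcb5 = 0xe852
+ 0x9b66 = 0x83b9
One's complement: ~0x83b9
Checksum = 0x7c46


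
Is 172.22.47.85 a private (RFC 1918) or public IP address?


RFC 1918 private ranges:
  10.0.0.0/8 (10.0.0.0 - 10.255.255.255)
  172.16.0.0/12 (172.16.0.0 - 172.31.255.255)
  192.168.0.0/16 (192.168.0.0 - 192.168.255.255)
Private (in 172.16.0.0/12)


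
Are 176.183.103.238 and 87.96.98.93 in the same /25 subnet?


Mask: 255.255.255.128
176.183.103.238 AND mask = 176.183.103.128
87.96.98.93 AND mask = 87.96.98.0
No, different subnets (176.183.103.128 vs 87.96.98.0)


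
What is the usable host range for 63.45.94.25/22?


Network: 63.45.92.0
Broadcast: 63.45.95.255
First usable = network + 1
Last usable = broadcast - 1
Range: 63.45.92.1 to 63.45.95.254


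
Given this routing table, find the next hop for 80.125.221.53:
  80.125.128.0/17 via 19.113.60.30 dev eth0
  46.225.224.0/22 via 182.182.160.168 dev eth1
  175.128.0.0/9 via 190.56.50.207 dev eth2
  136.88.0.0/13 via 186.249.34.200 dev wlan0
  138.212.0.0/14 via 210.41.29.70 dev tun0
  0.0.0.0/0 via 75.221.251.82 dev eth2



Longest prefix match for 80.125.221.53:
  /17 80.125.128.0: MATCH
  /22 46.225.224.0: no
  /9 175.128.0.0: no
  /13 136.88.0.0: no
  /14 138.212.0.0: no
  /0 0.0.0.0: MATCH
Selected: next-hop 19.113.60.30 via eth0 (matched /17)


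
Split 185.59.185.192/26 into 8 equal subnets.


New prefix = 26 + 3 = 29
Each subnet has 8 addresses
  185.59.185.192/29
  185.59.185.200/29
  185.59.185.208/29
  185.59.185.216/29
  185.59.185.224/29
  185.59.185.232/29
  185.59.185.240/29
  185.59.185.248/29
Subnets: 185.59.185.192/29, 185.59.185.200/29, 185.59.185.208/29, 185.59.185.216/29, 185.59.185.224/29, 185.59.185.232/29, 185.59.185.240/29, 185.59.185.248/29


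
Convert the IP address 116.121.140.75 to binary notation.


116 = 01110100
121 = 01111001
140 = 10001100
75 = 01001011
Binary: 01110100.01111001.10001100.01001011


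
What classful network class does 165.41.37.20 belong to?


First octet: 165
Binary: 10100101
10xxxxxx -> Class B (128-191)
Class B, default mask 255.255.0.0 (/16)


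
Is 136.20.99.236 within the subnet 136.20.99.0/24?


Subnet network: 136.20.99.0
Test IP AND mask: 136.20.99.0
Yes, 136.20.99.236 is in 136.20.99.0/24


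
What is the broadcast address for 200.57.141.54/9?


Network: 200.0.0.0/9
Host bits = 23
Set all host bits to 1:
Broadcast: 200.127.255.255


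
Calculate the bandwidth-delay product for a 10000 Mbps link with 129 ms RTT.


BDP = bandwidth * RTT
= 10000 Mbps * 129 ms
= 10000 * 1e6 * 129 / 1000 bits
= 1290000000 bits
= 161250000 bytes
= 157470.7031 KB
BDP = 1290000000 bits (161250000 bytes)


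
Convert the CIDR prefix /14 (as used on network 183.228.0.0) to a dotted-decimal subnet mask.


/14 means 14 network bits, 18 host bits
Binary: 11111111111111000000000000000000
Mask: 255.252.0.0


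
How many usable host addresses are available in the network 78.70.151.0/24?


Host bits = 32 - 24 = 8
Total addresses = 2^8 = 256
Usable = total - 2 (network and broadcast)
Usable hosts: 254


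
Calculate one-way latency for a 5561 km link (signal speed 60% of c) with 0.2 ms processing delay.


Speed = 0.6 * 3e5 km/s = 180000 km/s
Propagation delay = 5561 / 180000 = 0.0309 s = 30.8944 ms
Processing delay = 0.2 ms
Total one-way latency = 31.0944 ms


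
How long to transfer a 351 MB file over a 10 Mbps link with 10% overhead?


Effective throughput = 10 * (1 - 10/100) = 9 Mbps
File size in Mb = 351 * 8 = 2808 Mb
Time = 2808 / 9
Time = 312 seconds


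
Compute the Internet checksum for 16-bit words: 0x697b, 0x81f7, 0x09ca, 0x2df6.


Sum all words (with carry folding):
+ 0x697b = 0x697b
+ 0x81f7 = 0xeb72
+ 0x09ca = 0xf53c
+ 0x2df6 = 0x2333
One's complement: ~0x2333
Checksum = 0xdccc


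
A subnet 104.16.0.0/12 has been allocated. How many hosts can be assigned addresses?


Host bits = 32 - 12 = 20
Total addresses = 2^20 = 1048576
Usable = total - 2 (network and broadcast)
Usable hosts: 1048574


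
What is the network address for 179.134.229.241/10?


IP:   10110011.10000110.11100101.11110001
Mask: 11111111.11000000.00000000.00000000
AND operation:
Net:  10110011.10000000.00000000.00000000
Network: 179.128.0.0/10


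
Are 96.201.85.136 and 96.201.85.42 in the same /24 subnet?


Mask: 255.255.255.0
96.201.85.136 AND mask = 96.201.85.0
96.201.85.42 AND mask = 96.201.85.0
Yes, same subnet (96.201.85.0)


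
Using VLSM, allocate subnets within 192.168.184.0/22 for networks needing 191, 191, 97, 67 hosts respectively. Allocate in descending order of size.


191 hosts -> /24 (254 usable): 192.168.184.0/24
191 hosts -> /24 (254 usable): 192.168.185.0/24
97 hosts -> /25 (126 usable): 192.168.186.0/25
67 hosts -> /25 (126 usable): 192.168.186.128/25
Allocation: 192.168.184.0/24 (191 hosts, 254 usable); 192.168.185.0/24 (191 hosts, 254 usable); 192.168.186.0/25 (97 hosts, 126 usable); 192.168.186.128/25 (67 hosts, 126 usable)


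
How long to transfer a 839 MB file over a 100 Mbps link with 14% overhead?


Effective throughput = 100 * (1 - 14/100) = 86 Mbps
File size in Mb = 839 * 8 = 6712 Mb
Time = 6712 / 86
Time = 78.0465 seconds


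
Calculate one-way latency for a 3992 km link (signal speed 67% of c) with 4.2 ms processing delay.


Speed = 0.67 * 3e5 km/s = 201000 km/s
Propagation delay = 3992 / 201000 = 0.0199 s = 19.8607 ms
Processing delay = 4.2 ms
Total one-way latency = 24.0607 ms


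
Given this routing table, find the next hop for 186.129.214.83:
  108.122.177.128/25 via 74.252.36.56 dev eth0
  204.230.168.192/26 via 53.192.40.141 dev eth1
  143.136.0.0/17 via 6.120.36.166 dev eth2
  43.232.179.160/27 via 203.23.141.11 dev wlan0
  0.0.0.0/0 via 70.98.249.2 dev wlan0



Longest prefix match for 186.129.214.83:
  /25 108.122.177.128: no
  /26 204.230.168.192: no
  /17 143.136.0.0: no
  /27 43.232.179.160: no
  /0 0.0.0.0: MATCH
Selected: next-hop 70.98.249.2 via wlan0 (matched /0)


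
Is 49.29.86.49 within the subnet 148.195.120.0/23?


Subnet network: 148.195.120.0
Test IP AND mask: 49.29.86.0
No, 49.29.86.49 is not in 148.195.120.0/23


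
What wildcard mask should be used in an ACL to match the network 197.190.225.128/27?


Subnet mask: 255.255.255.224
Wildcard = 255.255.255.255 - subnet mask
255 - 255 = 0
255 - 255 = 0
255 - 255 = 0
255 - 224 = 31
Wildcard: 0.0.0.31


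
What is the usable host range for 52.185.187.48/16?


Network: 52.185.0.0
Broadcast: 52.185.255.255
First usable = network + 1
Last usable = broadcast - 1
Range: 52.185.0.1 to 52.185.255.254


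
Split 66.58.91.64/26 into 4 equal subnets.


New prefix = 26 + 2 = 28
Each subnet has 16 addresses
  66.58.91.64/28
  66.58.91.80/28
  66.58.91.96/28
  66.58.91.112/28
Subnets: 66.58.91.64/28, 66.58.91.80/28, 66.58.91.96/28, 66.58.91.112/28


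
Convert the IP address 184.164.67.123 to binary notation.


184 = 10111000
164 = 10100100
67 = 01000011
123 = 01111011
Binary: 10111000.10100100.01000011.01111011


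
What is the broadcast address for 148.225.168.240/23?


Network: 148.225.168.0/23
Host bits = 9
Set all host bits to 1:
Broadcast: 148.225.169.255


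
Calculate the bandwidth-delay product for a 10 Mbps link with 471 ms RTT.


BDP = bandwidth * RTT
= 10 Mbps * 471 ms
= 10 * 1e6 * 471 / 1000 bits
= 4710000 bits
= 588750 bytes
= 574.9512 KB
BDP = 4710000 bits (588750 bytes)


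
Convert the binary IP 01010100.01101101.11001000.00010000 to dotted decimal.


01010100 = 84
01101101 = 109
11001000 = 200
00010000 = 16
IP: 84.109.200.16


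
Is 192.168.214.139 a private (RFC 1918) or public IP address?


RFC 1918 private ranges:
  10.0.0.0/8 (10.0.0.0 - 10.255.255.255)
  172.16.0.0/12 (172.16.0.0 - 172.31.255.255)
  192.168.0.0/16 (192.168.0.0 - 192.168.255.255)
Private (in 192.168.0.0/16)


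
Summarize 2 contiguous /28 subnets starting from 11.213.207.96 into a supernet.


Original prefix: /28
Number of subnets: 2 = 2^1
New prefix = 28 - 1 = 27
Supernet: 11.213.207.96/27


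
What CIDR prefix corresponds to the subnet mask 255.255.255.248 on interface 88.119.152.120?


Binary: 11111111.11111111.11111111.11111000
Count leading 1s
Prefix: /29


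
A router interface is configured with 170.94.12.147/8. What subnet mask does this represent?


/8 means 8 network bits, 24 host bits
Binary: 11111111000000000000000000000000
Mask: 255.0.0.0


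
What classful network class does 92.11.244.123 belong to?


First octet: 92
Binary: 01011100
0xxxxxxx -> Class A (1-126)
Class A, default mask 255.0.0.0 (/8)


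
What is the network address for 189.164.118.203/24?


IP:   10111101.10100100.01110110.11001011
Mask: 11111111.11111111.11111111.00000000
AND operation:
Net:  10111101.10100100.01110110.00000000
Network: 189.164.118.0/24


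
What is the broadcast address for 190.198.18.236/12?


Network: 190.192.0.0/12
Host bits = 20
Set all host bits to 1:
Broadcast: 190.207.255.255


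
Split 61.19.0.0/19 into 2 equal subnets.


New prefix = 19 + 1 = 20
Each subnet has 4096 addresses
  61.19.0.0/20
  61.19.16.0/20
Subnets: 61.19.0.0/20, 61.19.16.0/20


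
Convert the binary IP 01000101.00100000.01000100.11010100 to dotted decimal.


01000101 = 69
00100000 = 32
01000100 = 68
11010100 = 212
IP: 69.32.68.212


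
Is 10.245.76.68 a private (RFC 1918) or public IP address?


RFC 1918 private ranges:
  10.0.0.0/8 (10.0.0.0 - 10.255.255.255)
  172.16.0.0/12 (172.16.0.0 - 172.31.255.255)
  192.168.0.0/16 (192.168.0.0 - 192.168.255.255)
Private (in 10.0.0.0/8)


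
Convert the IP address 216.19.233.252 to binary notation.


216 = 11011000
19 = 00010011
233 = 11101001
252 = 11111100
Binary: 11011000.00010011.11101001.11111100


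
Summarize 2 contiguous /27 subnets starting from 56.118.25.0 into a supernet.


Original prefix: /27
Number of subnets: 2 = 2^1
New prefix = 27 - 1 = 26
Supernet: 56.118.25.0/26


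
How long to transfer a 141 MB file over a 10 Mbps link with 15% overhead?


Effective throughput = 10 * (1 - 15/100) = 8.5 Mbps
File size in Mb = 141 * 8 = 1128 Mb
Time = 1128 / 8.5
Time = 132.7059 seconds


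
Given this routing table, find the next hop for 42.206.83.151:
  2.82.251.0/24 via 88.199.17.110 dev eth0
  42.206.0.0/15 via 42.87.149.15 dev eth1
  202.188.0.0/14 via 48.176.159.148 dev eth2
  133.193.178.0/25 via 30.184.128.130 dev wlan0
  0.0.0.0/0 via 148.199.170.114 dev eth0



Longest prefix match for 42.206.83.151:
  /24 2.82.251.0: no
  /15 42.206.0.0: MATCH
  /14 202.188.0.0: no
  /25 133.193.178.0: no
  /0 0.0.0.0: MATCH
Selected: next-hop 42.87.149.15 via eth1 (matched /15)


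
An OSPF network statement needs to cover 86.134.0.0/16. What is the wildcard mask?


Subnet mask: 255.255.0.0
Wildcard = 255.255.255.255 - subnet mask
255 - 255 = 0
255 - 255 = 0
255 - 0 = 255
255 - 0 = 255
Wildcard: 0.0.255.255


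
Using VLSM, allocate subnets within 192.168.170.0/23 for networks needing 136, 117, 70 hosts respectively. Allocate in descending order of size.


136 hosts -> /24 (254 usable): 192.168.170.0/24
117 hosts -> /25 (126 usable): 192.168.171.0/25
70 hosts -> /25 (126 usable): 192.168.171.128/25
Allocation: 192.168.170.0/24 (136 hosts, 254 usable); 192.168.171.0/25 (117 hosts, 126 usable); 192.168.171.128/25 (70 hosts, 126 usable)


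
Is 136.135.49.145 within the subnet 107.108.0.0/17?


Subnet network: 107.108.0.0
Test IP AND mask: 136.135.0.0
No, 136.135.49.145 is not in 107.108.0.0/17


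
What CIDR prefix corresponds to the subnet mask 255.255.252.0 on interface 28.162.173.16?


Binary: 11111111.11111111.11111100.00000000
Count leading 1s
Prefix: /22


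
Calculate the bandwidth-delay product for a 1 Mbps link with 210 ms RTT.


BDP = bandwidth * RTT
= 1 Mbps * 210 ms
= 1 * 1e6 * 210 / 1000 bits
= 210000 bits
= 26250 bytes
= 25.6348 KB
BDP = 210000 bits (26250 bytes)


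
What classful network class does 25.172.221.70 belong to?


First octet: 25
Binary: 00011001
0xxxxxxx -> Class A (1-126)
Class A, default mask 255.0.0.0 (/8)


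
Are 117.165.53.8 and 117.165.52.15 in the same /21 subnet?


Mask: 255.255.248.0
117.165.53.8 AND mask = 117.165.48.0
117.165.52.15 AND mask = 117.165.48.0
Yes, same subnet (117.165.48.0)


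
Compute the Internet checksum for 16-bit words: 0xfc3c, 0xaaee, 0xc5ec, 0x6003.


Sum all words (with carry folding):
+ 0xfc3c = 0xfc3c
+ 0xaaee = 0xa72b
+ 0xc5ec = 0x6d18
+ 0x6003 = 0xcd1b
One's complement: ~0xcd1b
Checksum = 0x32e4


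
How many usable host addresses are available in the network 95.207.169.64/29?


Host bits = 32 - 29 = 3
Total addresses = 2^3 = 8
Usable = total - 2 (network and broadcast)
Usable hosts: 6


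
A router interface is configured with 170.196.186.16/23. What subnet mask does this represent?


/23 means 23 network bits, 9 host bits
Binary: 11111111111111111111111000000000
Mask: 255.255.254.0


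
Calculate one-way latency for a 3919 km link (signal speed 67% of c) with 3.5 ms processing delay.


Speed = 0.67 * 3e5 km/s = 201000 km/s
Propagation delay = 3919 / 201000 = 0.0195 s = 19.4975 ms
Processing delay = 3.5 ms
Total one-way latency = 22.9975 ms


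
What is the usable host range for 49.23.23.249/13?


Network: 49.16.0.0
Broadcast: 49.23.255.255
First usable = network + 1
Last usable = broadcast - 1
Range: 49.16.0.1 to 49.23.255.254


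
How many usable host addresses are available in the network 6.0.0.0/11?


Host bits = 32 - 11 = 21
Total addresses = 2^21 = 2097152
Usable = total - 2 (network and broadcast)
Usable hosts: 2097150


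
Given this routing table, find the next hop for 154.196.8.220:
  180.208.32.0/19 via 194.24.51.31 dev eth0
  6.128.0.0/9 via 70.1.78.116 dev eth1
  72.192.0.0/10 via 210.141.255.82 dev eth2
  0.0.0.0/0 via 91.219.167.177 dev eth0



Longest prefix match for 154.196.8.220:
  /19 180.208.32.0: no
  /9 6.128.0.0: no
  /10 72.192.0.0: no
  /0 0.0.0.0: MATCH
Selected: next-hop 91.219.167.177 via eth0 (matched /0)


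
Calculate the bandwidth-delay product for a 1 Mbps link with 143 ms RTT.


BDP = bandwidth * RTT
= 1 Mbps * 143 ms
= 1 * 1e6 * 143 / 1000 bits
= 143000 bits
= 17875 bytes
= 17.4561 KB
BDP = 143000 bits (17875 bytes)


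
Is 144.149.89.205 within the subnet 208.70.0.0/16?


Subnet network: 208.70.0.0
Test IP AND mask: 144.149.0.0
No, 144.149.89.205 is not in 208.70.0.0/16


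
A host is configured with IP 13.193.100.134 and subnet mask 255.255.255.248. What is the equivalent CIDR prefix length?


Binary: 11111111.11111111.11111111.11111000
Count leading 1s
Prefix: /29


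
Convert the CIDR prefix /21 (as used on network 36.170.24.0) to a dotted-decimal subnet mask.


/21 means 21 network bits, 11 host bits
Binary: 11111111111111111111100000000000
Mask: 255.255.248.0


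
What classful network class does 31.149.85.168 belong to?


First octet: 31
Binary: 00011111
0xxxxxxx -> Class A (1-126)
Class A, default mask 255.0.0.0 (/8)


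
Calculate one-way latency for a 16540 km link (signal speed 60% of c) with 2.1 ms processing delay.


Speed = 0.6 * 3e5 km/s = 180000 km/s
Propagation delay = 16540 / 180000 = 0.0919 s = 91.8889 ms
Processing delay = 2.1 ms
Total one-way latency = 93.9889 ms


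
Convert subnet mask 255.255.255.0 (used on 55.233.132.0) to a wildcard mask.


Subnet mask: 255.255.255.0
Wildcard = 255.255.255.255 - subnet mask
255 - 255 = 0
255 - 255 = 0
255 - 255 = 0
255 - 0 = 255
Wildcard: 0.0.0.255


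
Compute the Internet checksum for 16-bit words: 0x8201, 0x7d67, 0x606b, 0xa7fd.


Sum all words (with carry folding):
+ 0x8201 = 0x8201
+ 0x7d67 = 0xff68
+ 0x606b = 0x5fd4
+ 0xa7fd = 0x07d2
One's complement: ~0x07d2
Checksum = 0xf82d


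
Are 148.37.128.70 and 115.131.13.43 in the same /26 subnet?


Mask: 255.255.255.192
148.37.128.70 AND mask = 148.37.128.64
115.131.13.43 AND mask = 115.131.13.0
No, different subnets (148.37.128.64 vs 115.131.13.0)


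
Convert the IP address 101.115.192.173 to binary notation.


101 = 01100101
115 = 01110011
192 = 11000000
173 = 10101101
Binary: 01100101.01110011.11000000.10101101


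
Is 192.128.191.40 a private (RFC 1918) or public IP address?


RFC 1918 private ranges:
  10.0.0.0/8 (10.0.0.0 - 10.255.255.255)
  172.16.0.0/12 (172.16.0.0 - 172.31.255.255)
  192.168.0.0/16 (192.168.0.0 - 192.168.255.255)
Public (not in any RFC 1918 range)


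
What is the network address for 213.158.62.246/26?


IP:   11010101.10011110.00111110.11110110
Mask: 11111111.11111111.11111111.11000000
AND operation:
Net:  11010101.10011110.00111110.11000000
Network: 213.158.62.192/26


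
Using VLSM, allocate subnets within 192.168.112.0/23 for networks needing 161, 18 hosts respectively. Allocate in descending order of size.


161 hosts -> /24 (254 usable): 192.168.112.0/24
18 hosts -> /27 (30 usable): 192.168.113.0/27
Allocation: 192.168.112.0/24 (161 hosts, 254 usable); 192.168.113.0/27 (18 hosts, 30 usable)


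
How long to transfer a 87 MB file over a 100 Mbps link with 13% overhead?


Effective throughput = 100 * (1 - 13/100) = 87 Mbps
File size in Mb = 87 * 8 = 696 Mb
Time = 696 / 87
Time = 8 seconds


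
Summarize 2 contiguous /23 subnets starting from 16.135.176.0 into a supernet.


Original prefix: /23
Number of subnets: 2 = 2^1
New prefix = 23 - 1 = 22
Supernet: 16.135.176.0/22


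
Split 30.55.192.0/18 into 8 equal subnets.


New prefix = 18 + 3 = 21
Each subnet has 2048 addresses
  30.55.192.0/21
  30.55.200.0/21
  30.55.208.0/21
  30.55.216.0/21
  30.55.224.0/21
  30.55.232.0/21
  30.55.240.0/21
  30.55.248.0/21
Subnets: 30.55.192.0/21, 30.55.200.0/21, 30.55.208.0/21, 30.55.216.0/21, 30.55.224.0/21, 30.55.232.0/21, 30.55.240.0/21, 30.55.248.0/21


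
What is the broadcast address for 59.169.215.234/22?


Network: 59.169.212.0/22
Host bits = 10
Set all host bits to 1:
Broadcast: 59.169.215.255


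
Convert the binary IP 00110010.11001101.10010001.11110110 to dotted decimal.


00110010 = 50
11001101 = 205
10010001 = 145
11110110 = 246
IP: 50.205.145.246


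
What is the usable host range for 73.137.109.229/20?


Network: 73.137.96.0
Broadcast: 73.137.111.255
First usable = network + 1
Last usable = broadcast - 1
Range: 73.137.96.1 to 73.137.111.254


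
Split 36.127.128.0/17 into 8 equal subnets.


New prefix = 17 + 3 = 20
Each subnet has 4096 addresses
  36.127.128.0/20
  36.127.144.0/20
  36.127.160.0/20
  36.127.176.0/20
  36.127.192.0/20
  36.127.208.0/20
  36.127.224.0/20
  36.127.240.0/20
Subnets: 36.127.128.0/20, 36.127.144.0/20, 36.127.160.0/20, 36.127.176.0/20, 36.127.192.0/20, 36.127.208.0/20, 36.127.224.0/20, 36.127.240.0/20


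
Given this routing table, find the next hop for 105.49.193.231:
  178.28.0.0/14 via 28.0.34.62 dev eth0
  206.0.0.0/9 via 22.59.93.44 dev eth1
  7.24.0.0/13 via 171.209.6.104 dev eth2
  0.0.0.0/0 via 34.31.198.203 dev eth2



Longest prefix match for 105.49.193.231:
  /14 178.28.0.0: no
  /9 206.0.0.0: no
  /13 7.24.0.0: no
  /0 0.0.0.0: MATCH
Selected: next-hop 34.31.198.203 via eth2 (matched /0)


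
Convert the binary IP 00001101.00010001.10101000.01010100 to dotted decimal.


00001101 = 13
00010001 = 17
10101000 = 168
01010100 = 84
IP: 13.17.168.84


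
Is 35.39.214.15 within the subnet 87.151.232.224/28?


Subnet network: 87.151.232.224
Test IP AND mask: 35.39.214.0
No, 35.39.214.15 is not in 87.151.232.224/28


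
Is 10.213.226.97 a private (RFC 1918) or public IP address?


RFC 1918 private ranges:
  10.0.0.0/8 (10.0.0.0 - 10.255.255.255)
  172.16.0.0/12 (172.16.0.0 - 172.31.255.255)
  192.168.0.0/16 (192.168.0.0 - 192.168.255.255)
Private (in 10.0.0.0/8)


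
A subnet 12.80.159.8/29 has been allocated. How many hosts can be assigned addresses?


Host bits = 32 - 29 = 3
Total addresses = 2^3 = 8
Usable = total - 2 (network and broadcast)
Usable hosts: 6


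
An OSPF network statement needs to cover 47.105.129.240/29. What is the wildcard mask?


Subnet mask: 255.255.255.248
Wildcard = 255.255.255.255 - subnet mask
255 - 255 = 0
255 - 255 = 0
255 - 255 = 0
255 - 248 = 7
Wildcard: 0.0.0.7


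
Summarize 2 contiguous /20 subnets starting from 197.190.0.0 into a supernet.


Original prefix: /20
Number of subnets: 2 = 2^1
New prefix = 20 - 1 = 19
Supernet: 197.190.0.0/19


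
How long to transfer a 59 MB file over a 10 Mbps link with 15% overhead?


Effective throughput = 10 * (1 - 15/100) = 8.5 Mbps
File size in Mb = 59 * 8 = 472 Mb
Time = 472 / 8.5
Time = 55.5294 seconds


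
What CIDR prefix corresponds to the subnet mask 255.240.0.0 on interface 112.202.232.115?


Binary: 11111111.11110000.00000000.00000000
Count leading 1s
Prefix: /12


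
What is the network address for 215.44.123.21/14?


IP:   11010111.00101100.01111011.00010101
Mask: 11111111.11111100.00000000.00000000
AND operation:
Net:  11010111.00101100.00000000.00000000
Network: 215.44.0.0/14


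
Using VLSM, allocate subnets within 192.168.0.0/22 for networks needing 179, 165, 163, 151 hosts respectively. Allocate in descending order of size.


179 hosts -> /24 (254 usable): 192.168.0.0/24
165 hosts -> /24 (254 usable): 192.168.1.0/24
163 hosts -> /24 (254 usable): 192.168.2.0/24
151 hosts -> /24 (254 usable): 192.168.3.0/24
Allocation: 192.168.0.0/24 (179 hosts, 254 usable); 192.168.1.0/24 (165 hosts, 254 usable); 192.168.2.0/24 (163 hosts, 254 usable); 192.168.3.0/24 (151 hosts, 254 usable)


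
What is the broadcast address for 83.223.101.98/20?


Network: 83.223.96.0/20
Host bits = 12
Set all host bits to 1:
Broadcast: 83.223.111.255


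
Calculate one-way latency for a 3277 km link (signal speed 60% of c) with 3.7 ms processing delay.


Speed = 0.6 * 3e5 km/s = 180000 km/s
Propagation delay = 3277 / 180000 = 0.0182 s = 18.2056 ms
Processing delay = 3.7 ms
Total one-way latency = 21.9056 ms


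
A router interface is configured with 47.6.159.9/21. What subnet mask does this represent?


/21 means 21 network bits, 11 host bits
Binary: 11111111111111111111100000000000
Mask: 255.255.248.0


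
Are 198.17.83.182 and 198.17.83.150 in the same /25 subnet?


Mask: 255.255.255.128
198.17.83.182 AND mask = 198.17.83.128
198.17.83.150 AND mask = 198.17.83.128
Yes, same subnet (198.17.83.128)


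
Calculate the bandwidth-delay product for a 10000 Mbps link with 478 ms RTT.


BDP = bandwidth * RTT
= 10000 Mbps * 478 ms
= 10000 * 1e6 * 478 / 1000 bits
= 4780000000 bits
= 597500000 bytes
= 583496.0938 KB
BDP = 4780000000 bits (597500000 bytes)


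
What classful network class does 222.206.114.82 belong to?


First octet: 222
Binary: 11011110
110xxxxx -> Class C (192-223)
Class C, default mask 255.255.255.0 (/24)


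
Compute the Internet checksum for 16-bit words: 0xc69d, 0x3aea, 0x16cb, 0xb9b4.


Sum all words (with carry folding):
+ 0xc69d = 0xc69d
+ 0x3aea = 0x0188
+ 0x16cb = 0x1853
+ 0xb9b4 = 0xd207
One's complement: ~0xd207
Checksum = 0x2df8


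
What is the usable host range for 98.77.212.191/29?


Network: 98.77.212.184
Broadcast: 98.77.212.191
First usable = network + 1
Last usable = broadcast - 1
Range: 98.77.212.185 to 98.77.212.190


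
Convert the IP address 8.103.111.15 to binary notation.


8 = 00001000
103 = 01100111
111 = 01101111
15 = 00001111
Binary: 00001000.01100111.01101111.00001111


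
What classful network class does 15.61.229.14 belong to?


First octet: 15
Binary: 00001111
0xxxxxxx -> Class A (1-126)
Class A, default mask 255.0.0.0 (/8)


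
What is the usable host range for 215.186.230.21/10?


Network: 215.128.0.0
Broadcast: 215.191.255.255
First usable = network + 1
Last usable = broadcast - 1
Range: 215.128.0.1 to 215.191.255.254


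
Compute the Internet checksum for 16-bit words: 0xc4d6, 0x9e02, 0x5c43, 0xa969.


Sum all words (with carry folding):
+ 0xc4d6 = 0xc4d6
+ 0x9e02 = 0x62d9
+ 0x5c43 = 0xbf1c
+ 0xa969 = 0x6886
One's complement: ~0x6886
Checksum = 0x9779


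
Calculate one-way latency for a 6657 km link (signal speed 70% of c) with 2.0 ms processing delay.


Speed = 0.7 * 3e5 km/s = 210000 km/s
Propagation delay = 6657 / 210000 = 0.0317 s = 31.7 ms
Processing delay = 2.0 ms
Total one-way latency = 33.7 ms


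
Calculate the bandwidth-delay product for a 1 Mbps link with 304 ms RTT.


BDP = bandwidth * RTT
= 1 Mbps * 304 ms
= 1 * 1e6 * 304 / 1000 bits
= 304000 bits
= 38000 bytes
= 37.1094 KB
BDP = 304000 bits (38000 bytes)


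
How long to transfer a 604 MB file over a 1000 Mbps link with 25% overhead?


Effective throughput = 1000 * (1 - 25/100) = 750 Mbps
File size in Mb = 604 * 8 = 4832 Mb
Time = 4832 / 750
Time = 6.4427 seconds


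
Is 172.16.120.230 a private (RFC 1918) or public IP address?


RFC 1918 private ranges:
  10.0.0.0/8 (10.0.0.0 - 10.255.255.255)
  172.16.0.0/12 (172.16.0.0 - 172.31.255.255)
  192.168.0.0/16 (192.168.0.0 - 192.168.255.255)
Private (in 172.16.0.0/12)


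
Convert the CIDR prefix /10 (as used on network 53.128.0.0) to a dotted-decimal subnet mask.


/10 means 10 network bits, 22 host bits
Binary: 11111111110000000000000000000000
Mask: 255.192.0.0


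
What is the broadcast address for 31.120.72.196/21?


Network: 31.120.72.0/21
Host bits = 11
Set all host bits to 1:
Broadcast: 31.120.79.255


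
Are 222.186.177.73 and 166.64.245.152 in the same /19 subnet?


Mask: 255.255.224.0
222.186.177.73 AND mask = 222.186.160.0
166.64.245.152 AND mask = 166.64.224.0
No, different subnets (222.186.160.0 vs 166.64.224.0)


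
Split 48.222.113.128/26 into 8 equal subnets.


New prefix = 26 + 3 = 29
Each subnet has 8 addresses
  48.222.113.128/29
  48.222.113.136/29
  48.222.113.144/29
  48.222.113.152/29
  48.222.113.160/29
  48.222.113.168/29
  48.222.113.176/29
  48.222.113.184/29
Subnets: 48.222.113.128/29, 48.222.113.136/29, 48.222.113.144/29, 48.222.113.152/29, 48.222.113.160/29, 48.222.113.168/29, 48.222.113.176/29, 48.222.113.184/29


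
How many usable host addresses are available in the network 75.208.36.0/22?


Host bits = 32 - 22 = 10
Total addresses = 2^10 = 1024
Usable = total - 2 (network and broadcast)
Usable hosts: 1022


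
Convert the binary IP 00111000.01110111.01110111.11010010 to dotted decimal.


00111000 = 56
01110111 = 119
01110111 = 119
11010010 = 210
IP: 56.119.119.210


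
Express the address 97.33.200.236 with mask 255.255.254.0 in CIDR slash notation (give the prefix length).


Binary: 11111111.11111111.11111110.00000000
Count leading 1s
Prefix: /23


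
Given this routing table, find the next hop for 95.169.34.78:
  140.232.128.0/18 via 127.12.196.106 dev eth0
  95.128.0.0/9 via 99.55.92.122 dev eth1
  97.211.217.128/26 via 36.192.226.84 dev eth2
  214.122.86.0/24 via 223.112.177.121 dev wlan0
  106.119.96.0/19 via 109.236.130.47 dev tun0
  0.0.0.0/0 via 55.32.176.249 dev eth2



Longest prefix match for 95.169.34.78:
  /18 140.232.128.0: no
  /9 95.128.0.0: MATCH
  /26 97.211.217.128: no
  /24 214.122.86.0: no
  /19 106.119.96.0: no
  /0 0.0.0.0: MATCH
Selected: next-hop 99.55.92.122 via eth1 (matched /9)


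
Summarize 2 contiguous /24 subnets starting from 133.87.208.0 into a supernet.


Original prefix: /24
Number of subnets: 2 = 2^1
New prefix = 24 - 1 = 23
Supernet: 133.87.208.0/23


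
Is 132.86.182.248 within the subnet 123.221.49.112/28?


Subnet network: 123.221.49.112
Test IP AND mask: 132.86.182.240
No, 132.86.182.248 is not in 123.221.49.112/28


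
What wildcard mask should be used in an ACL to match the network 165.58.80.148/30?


Subnet mask: 255.255.255.252
Wildcard = 255.255.255.255 - subnet mask
255 - 255 = 0
255 - 255 = 0
255 - 255 = 0
255 - 252 = 3
Wildcard: 0.0.0.3


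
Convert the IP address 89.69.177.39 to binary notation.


89 = 01011001
69 = 01000101
177 = 10110001
39 = 00100111
Binary: 01011001.01000101.10110001.00100111


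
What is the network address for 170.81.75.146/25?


IP:   10101010.01010001.01001011.10010010
Mask: 11111111.11111111.11111111.10000000
AND operation:
Net:  10101010.01010001.01001011.10000000
Network: 170.81.75.128/25


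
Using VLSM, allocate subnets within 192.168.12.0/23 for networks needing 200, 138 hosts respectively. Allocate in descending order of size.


200 hosts -> /24 (254 usable): 192.168.12.0/24
138 hosts -> /24 (254 usable): 192.168.13.0/24
Allocation: 192.168.12.0/24 (200 hosts, 254 usable); 192.168.13.0/24 (138 hosts, 254 usable)


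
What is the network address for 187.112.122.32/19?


IP:   10111011.01110000.01111010.00100000
Mask: 11111111.11111111.11100000.00000000
AND operation:
Net:  10111011.01110000.01100000.00000000
Network: 187.112.96.0/19


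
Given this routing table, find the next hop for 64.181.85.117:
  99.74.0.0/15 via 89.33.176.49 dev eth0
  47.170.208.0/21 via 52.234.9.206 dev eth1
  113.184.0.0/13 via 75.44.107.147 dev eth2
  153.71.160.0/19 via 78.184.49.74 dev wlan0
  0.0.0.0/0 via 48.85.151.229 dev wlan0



Longest prefix match for 64.181.85.117:
  /15 99.74.0.0: no
  /21 47.170.208.0: no
  /13 113.184.0.0: no
  /19 153.71.160.0: no
  /0 0.0.0.0: MATCH
Selected: next-hop 48.85.151.229 via wlan0 (matched /0)


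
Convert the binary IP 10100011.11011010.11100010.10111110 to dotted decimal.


10100011 = 163
11011010 = 218
11100010 = 226
10111110 = 190
IP: 163.218.226.190


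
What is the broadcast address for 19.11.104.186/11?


Network: 19.0.0.0/11
Host bits = 21
Set all host bits to 1:
Broadcast: 19.31.255.255


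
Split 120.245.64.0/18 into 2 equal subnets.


New prefix = 18 + 1 = 19
Each subnet has 8192 addresses
  120.245.64.0/19
  120.245.96.0/19
Subnets: 120.245.64.0/19, 120.245.96.0/19
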